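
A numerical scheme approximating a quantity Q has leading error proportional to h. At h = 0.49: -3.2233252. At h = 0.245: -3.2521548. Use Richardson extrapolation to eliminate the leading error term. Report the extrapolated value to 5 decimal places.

-3.28098

The leading error scales as h; refining by a factor of 2 reduces it by 2^1 = 2.
Extrapolated value = (2·A(h/2) − A(h)) / (2 − 1)
= (2·(-3.2521548) − (-3.2233252)) / 1
= -3.2809844 / 1 = -3.2809844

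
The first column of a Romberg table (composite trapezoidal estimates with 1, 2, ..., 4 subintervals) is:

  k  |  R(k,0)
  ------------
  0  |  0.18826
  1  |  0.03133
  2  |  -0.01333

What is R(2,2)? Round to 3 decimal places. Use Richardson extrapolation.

R(1,1) = (4·0.03133 − 0.18826) / 3 = -0.02098
R(2,1) = -0.01333 + (-0.01333 − 0.03133)/3 = -0.02822
R(2,2) = (16·(-0.02822) − (-0.02098)) / 15 = -0.02870

-0.029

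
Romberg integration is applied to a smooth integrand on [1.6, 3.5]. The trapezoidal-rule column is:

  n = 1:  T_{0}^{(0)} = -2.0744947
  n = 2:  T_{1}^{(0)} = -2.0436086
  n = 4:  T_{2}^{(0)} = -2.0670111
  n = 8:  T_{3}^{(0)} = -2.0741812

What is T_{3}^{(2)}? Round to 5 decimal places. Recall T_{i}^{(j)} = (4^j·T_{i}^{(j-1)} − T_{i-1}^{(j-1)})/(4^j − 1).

-2.07669

Richardson extrapolation on the trapezoidal column (denominator 4−1=3):
T_{2}^{(1)} = -2.0670111 + (-2.0670111 − (-2.0436086))/3 = -2.0748119
T_{3}^{(1)} = (4·(-2.0741812) − (-2.0670111)) / 3 = -2.0765712
T_{3}^{(2)} = -2.0765712 + (-2.0765712 − (-2.0748119))/15 = -2.0766885
(Column j=1 coincides with Simpson's rule on the same nodes.)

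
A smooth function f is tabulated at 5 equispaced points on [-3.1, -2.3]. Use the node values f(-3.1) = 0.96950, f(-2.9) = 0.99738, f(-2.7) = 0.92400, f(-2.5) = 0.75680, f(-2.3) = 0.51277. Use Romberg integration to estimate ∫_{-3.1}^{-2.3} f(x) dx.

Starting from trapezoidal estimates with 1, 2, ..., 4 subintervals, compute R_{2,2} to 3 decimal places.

0.690

R_{0,0} (trapezoid, 1 panel, h=0.8000): 0.59291
R_{1,0} (trapezoid, 2 panels, h=0.4000): 0.66605
R_{2,0} (trapezoid, 4 panels, h=0.2000): 0.68386
R_{1,1} = 0.66605 + (0.66605 − 0.59291)/3 = 0.69043
R_{2,1} = 0.68386 + (0.68386 − 0.66605)/3 = 0.68980
R_{2,2} = 0.68980 + (0.68980 − 0.69043)/15 = 0.68976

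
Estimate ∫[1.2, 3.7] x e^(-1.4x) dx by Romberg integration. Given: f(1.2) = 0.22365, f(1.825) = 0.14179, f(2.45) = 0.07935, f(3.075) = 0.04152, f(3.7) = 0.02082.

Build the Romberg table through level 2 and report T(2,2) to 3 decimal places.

T(0,0) (trapezoid, 1 panel, h=2.5000): 0.30559
T(1,0) (trapezoid, 2 panels, h=1.2500): 0.25198
T(2,0) (trapezoid, 4 panels, h=0.6250): 0.24056
T(1,1) = 0.25198 + (0.25198 − 0.30559)/3 = 0.23411
T(2,1) = 0.24056 + (0.24056 − 0.25198)/3 = 0.23675
T(2,2) = 0.23675 + (0.23675 − 0.23411)/15 = 0.23693

0.237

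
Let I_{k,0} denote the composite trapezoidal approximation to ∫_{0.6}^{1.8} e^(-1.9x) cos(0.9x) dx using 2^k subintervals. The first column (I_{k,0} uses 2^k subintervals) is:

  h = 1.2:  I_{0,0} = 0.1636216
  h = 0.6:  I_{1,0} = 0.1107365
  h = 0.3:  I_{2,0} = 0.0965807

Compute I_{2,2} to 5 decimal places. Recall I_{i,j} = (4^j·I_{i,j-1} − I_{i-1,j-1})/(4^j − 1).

Richardson extrapolation on the trapezoidal column (denominator 4−1=3):
I_{1,1} = (4·0.1107365 − 0.1636216) / 3 = 0.0931081
I_{2,1} = (4·0.0965807 − 0.1107365) / 3 = 0.0918621
I_{2,2} = (16·0.0918621 − 0.0931081) / 15 = 0.0917790

0.09178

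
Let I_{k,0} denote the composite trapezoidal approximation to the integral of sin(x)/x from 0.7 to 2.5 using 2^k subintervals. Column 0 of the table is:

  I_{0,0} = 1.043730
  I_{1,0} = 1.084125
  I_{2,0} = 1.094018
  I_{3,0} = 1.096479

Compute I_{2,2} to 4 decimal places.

Richardson extrapolation on the trapezoidal column (denominator 4−1=3):
I_{1,1} = (4·1.084125 − 1.043730) / 3 = 1.097590
I_{2,1} = (4·1.094018 − 1.084125) / 3 = 1.097316
I_{2,2} = (16·1.097316 − 1.097590) / 15 = 1.097298

1.0973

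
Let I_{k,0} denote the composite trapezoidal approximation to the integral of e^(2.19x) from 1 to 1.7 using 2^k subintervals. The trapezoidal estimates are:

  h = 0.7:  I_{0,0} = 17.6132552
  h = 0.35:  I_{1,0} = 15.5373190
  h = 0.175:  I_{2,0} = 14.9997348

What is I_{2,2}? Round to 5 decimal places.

I_{1,1} = 15.5373190 + (15.5373190 − 17.6132552)/3 = 14.8453403
I_{2,1} = 14.9997348 + (14.9997348 − 15.5373190)/3 = 14.8205401
I_{2,2} = 14.8205401 + (14.8205401 − 14.8453403)/15 = 14.8188868

14.81889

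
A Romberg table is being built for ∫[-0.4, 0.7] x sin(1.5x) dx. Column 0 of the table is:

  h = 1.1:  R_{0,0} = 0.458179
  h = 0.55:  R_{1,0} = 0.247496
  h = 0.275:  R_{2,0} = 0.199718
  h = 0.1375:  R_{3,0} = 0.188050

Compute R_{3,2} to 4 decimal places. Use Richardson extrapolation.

0.1842

R_{2,1} = (4·0.199718 − 0.247496) / 3 = 0.183792
R_{3,1} = 0.188050 + (0.188050 − 0.199718)/3 = 0.184161
R_{3,2} = (16·0.184161 − 0.183792) / 15 = 0.184186
(Column j=1 coincides with Simpson's rule on the same nodes.)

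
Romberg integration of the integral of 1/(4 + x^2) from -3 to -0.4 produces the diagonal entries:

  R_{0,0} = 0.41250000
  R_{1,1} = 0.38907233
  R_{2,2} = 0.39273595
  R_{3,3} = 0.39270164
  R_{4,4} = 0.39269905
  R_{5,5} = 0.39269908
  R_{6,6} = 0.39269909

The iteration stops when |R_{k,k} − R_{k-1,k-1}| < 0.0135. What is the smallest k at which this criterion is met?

k = 2

|R_{1,1} − R_{0,0}| = 0.02342767 ≥ 0.0135
|R_{2,2} − R_{1,1}| = 0.00366362 < 0.0135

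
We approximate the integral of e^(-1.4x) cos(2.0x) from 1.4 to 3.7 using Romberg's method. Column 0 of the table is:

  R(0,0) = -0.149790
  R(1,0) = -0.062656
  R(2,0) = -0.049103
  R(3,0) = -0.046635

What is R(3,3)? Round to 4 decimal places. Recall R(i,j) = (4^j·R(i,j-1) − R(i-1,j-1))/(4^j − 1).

-0.0459

R(1,1) = (4·(-0.062656) − (-0.149790)) / 3 = -0.033611
R(2,1) = (4·(-0.049103) − (-0.062656)) / 3 = -0.044585
R(3,1) = (4·(-0.046635) − (-0.049103)) / 3 = -0.045812
R(2,2) = -0.044585 + (-0.044585 − (-0.033611))/15 = -0.045317
R(3,2) = (16·(-0.045812) − (-0.044585)) / 15 = -0.045894
R(3,3) = (64·(-0.045894) − (-0.045317)) / 63 = -0.045903
(Column j=1 coincides with Simpson's rule on the same nodes.)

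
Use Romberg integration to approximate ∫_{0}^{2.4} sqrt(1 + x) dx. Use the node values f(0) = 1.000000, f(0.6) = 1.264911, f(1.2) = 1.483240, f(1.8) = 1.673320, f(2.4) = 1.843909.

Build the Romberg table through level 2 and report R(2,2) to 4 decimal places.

R(0,0) (trapezoid, 1 panel, h=2.4000): 3.412691
R(1,0) (trapezoid, 2 panels, h=1.2000): 3.486233
R(2,0) (trapezoid, 4 panels, h=0.6000): 3.506055
R(1,1) = 3.486233 + (3.486233 − 3.412691)/3 = 3.510747
R(2,1) = 3.506055 + (3.506055 − 3.486233)/3 = 3.512662
R(2,2) = 3.512662 + (3.512662 − 3.510747)/15 = 3.512790

3.5128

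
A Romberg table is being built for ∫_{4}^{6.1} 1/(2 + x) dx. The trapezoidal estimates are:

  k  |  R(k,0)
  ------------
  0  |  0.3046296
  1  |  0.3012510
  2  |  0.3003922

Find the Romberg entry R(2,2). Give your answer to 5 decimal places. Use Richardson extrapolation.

0.30010

Richardson extrapolation on the trapezoidal column (denominator 4−1=3):
R(1,1) = 0.3012510 + (0.3012510 − 0.3046296)/3 = 0.3001248
R(2,1) = 0.3003922 + (0.3003922 − 0.3012510)/3 = 0.3001059
R(2,2) = (16·0.3001059 − 0.3001248) / 15 = 0.3001046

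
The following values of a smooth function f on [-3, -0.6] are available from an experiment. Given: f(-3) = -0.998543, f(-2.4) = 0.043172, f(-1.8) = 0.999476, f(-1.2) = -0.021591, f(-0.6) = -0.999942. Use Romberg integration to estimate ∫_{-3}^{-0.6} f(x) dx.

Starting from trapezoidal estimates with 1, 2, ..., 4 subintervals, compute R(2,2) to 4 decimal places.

-0.0348

R(0,0) (trapezoid, 1 panel, h=2.4000): -2.398182
R(1,0) (trapezoid, 2 panels, h=1.2000): 0.000280
R(2,0) (trapezoid, 4 panels, h=0.6000): 0.013089
R(1,1) = 0.000280 + (0.000280 − (-2.398182))/3 = 0.799767
R(2,1) = 0.013089 + (0.013089 − 0.000280)/3 = 0.017359
R(2,2) = 0.017359 + (0.017359 − 0.799767)/15 = -0.034802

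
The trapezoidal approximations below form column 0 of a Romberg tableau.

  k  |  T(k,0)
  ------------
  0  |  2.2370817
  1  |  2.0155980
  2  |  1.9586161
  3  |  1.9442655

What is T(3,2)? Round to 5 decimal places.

1.93947

T(2,1) = 1.9586161 + (1.9586161 − 2.0155980)/3 = 1.9396221
T(3,1) = 1.9442655 + (1.9442655 − 1.9586161)/3 = 1.9394820
T(3,2) = 1.9394820 + (1.9394820 − 1.9396221)/15 = 1.9394727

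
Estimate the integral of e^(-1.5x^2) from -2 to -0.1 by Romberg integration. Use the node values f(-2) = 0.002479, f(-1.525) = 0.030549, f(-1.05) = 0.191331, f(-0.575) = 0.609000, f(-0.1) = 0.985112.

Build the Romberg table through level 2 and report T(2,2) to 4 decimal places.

0.6265

T(0,0) (trapezoid, 1 panel, h=1.9000): 0.938211
T(1,0) (trapezoid, 2 panels, h=0.9500): 0.650870
T(2,0) (trapezoid, 4 panels, h=0.4750): 0.629221
T(1,1) = 0.650870 + (0.650870 − 0.938211)/3 = 0.555090
T(2,1) = 0.629221 + (0.629221 − 0.650870)/3 = 0.622005
T(2,2) = 0.622005 + (0.622005 − 0.555090)/15 = 0.626466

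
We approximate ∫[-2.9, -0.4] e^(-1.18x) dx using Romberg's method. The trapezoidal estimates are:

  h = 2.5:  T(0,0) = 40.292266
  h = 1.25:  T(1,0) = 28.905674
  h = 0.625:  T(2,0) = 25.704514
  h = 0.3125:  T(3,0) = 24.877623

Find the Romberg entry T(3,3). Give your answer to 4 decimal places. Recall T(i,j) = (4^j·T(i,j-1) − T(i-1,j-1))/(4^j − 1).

24.5995

T(1,1) = 28.905674 + (28.905674 − 40.292266)/3 = 25.110143
T(2,1) = 25.704514 + (25.704514 − 28.905674)/3 = 24.637461
T(3,1) = (4·24.877623 − 25.704514) / 3 = 24.601993
T(2,2) = (16·24.637461 − 25.110143) / 15 = 24.605949
T(3,2) = 24.601993 + (24.601993 − 24.637461)/15 = 24.599628
T(3,3) = (64·24.599628 − 24.605949) / 63 = 24.599528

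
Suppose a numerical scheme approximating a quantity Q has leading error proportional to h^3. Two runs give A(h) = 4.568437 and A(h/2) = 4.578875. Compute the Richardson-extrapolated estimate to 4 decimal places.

4.5804

The leading error scales as h^3; refining by a factor of 2 reduces it by 2^3 = 8.
Extrapolated value = (8·A(h/2) − A(h)) / (8 − 1)
= (8·4.578875 − 4.568437) / 7
= 32.062563 / 7 = 4.580366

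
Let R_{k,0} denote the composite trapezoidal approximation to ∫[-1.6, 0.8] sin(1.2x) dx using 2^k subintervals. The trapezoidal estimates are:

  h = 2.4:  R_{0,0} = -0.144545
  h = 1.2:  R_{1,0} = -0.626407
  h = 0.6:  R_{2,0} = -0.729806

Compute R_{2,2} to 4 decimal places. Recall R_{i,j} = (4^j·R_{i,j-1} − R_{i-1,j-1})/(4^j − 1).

-0.7628

Richardson extrapolation on the trapezoidal column (denominator 4−1=3):
R_{1,1} = (4·(-0.626407) − (-0.144545)) / 3 = -0.787028
R_{2,1} = (4·(-0.729806) − (-0.626407)) / 3 = -0.764272
R_{2,2} = (16·(-0.764272) − (-0.787028)) / 15 = -0.762755
(Column j=1 coincides with Simpson's rule on the same nodes.)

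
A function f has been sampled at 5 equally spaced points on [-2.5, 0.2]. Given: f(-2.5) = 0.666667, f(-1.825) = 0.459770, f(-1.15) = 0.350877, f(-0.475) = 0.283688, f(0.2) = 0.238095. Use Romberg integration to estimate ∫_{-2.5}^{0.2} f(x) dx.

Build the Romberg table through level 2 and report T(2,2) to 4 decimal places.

1.0300

T(0,0) (trapezoid, 1 panel, h=2.7000): 1.221429
T(1,0) (trapezoid, 2 panels, h=1.3500): 1.084398
T(2,0) (trapezoid, 4 panels, h=0.6750): 1.044033
T(1,1) = 1.084398 + (1.084398 − 1.221429)/3 = 1.038721
T(2,1) = 1.044033 + (1.044033 − 1.084398)/3 = 1.030578
T(2,2) = 1.030578 + (1.030578 − 1.038721)/15 = 1.030035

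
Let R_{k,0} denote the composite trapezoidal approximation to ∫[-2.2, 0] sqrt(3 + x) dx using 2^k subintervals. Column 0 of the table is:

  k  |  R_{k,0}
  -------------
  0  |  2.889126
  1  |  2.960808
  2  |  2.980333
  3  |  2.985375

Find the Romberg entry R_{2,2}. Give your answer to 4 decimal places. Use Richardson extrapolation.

R_{1,1} = (4·2.960808 − 2.889126) / 3 = 2.984702
R_{2,1} = 2.980333 + (2.980333 − 2.960808)/3 = 2.986841
R_{2,2} = (16·2.986841 − 2.984702) / 15 = 2.986984

2.9870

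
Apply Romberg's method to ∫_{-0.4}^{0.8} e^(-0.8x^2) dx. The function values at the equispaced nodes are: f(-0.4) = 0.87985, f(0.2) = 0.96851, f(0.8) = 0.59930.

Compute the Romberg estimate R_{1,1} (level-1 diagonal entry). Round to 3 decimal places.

1.071

R_{0,0} (trapezoid, 1 panel, h=1.2000): 0.88749
R_{1,0} (trapezoid, 2 panels, h=0.6000): 1.02485
R_{1,1} = 1.02485 + (1.02485 − 0.88749)/3 = 1.07064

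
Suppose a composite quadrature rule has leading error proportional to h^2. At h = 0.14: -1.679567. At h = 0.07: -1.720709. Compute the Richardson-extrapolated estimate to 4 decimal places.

-1.7344

Extrapolated value = (4·A(h/2) − A(h)) / (4 − 1)
= (4·(-1.720709) − (-1.679567)) / 3
= -5.203269 / 3 = -1.734423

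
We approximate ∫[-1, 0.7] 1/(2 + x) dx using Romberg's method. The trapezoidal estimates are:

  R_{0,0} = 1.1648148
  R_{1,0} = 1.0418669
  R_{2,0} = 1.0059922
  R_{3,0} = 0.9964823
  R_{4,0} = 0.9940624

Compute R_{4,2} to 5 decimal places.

0.99325

Richardson extrapolation on the trapezoidal column (denominator 4−1=3):
R_{3,1} = (4·0.9964823 − 1.0059922) / 3 = 0.9933123
R_{4,1} = (4·0.9940624 − 0.9964823) / 3 = 0.9932558
R_{4,2} = 0.9932558 + (0.9932558 − 0.9933123)/15 = 0.9932520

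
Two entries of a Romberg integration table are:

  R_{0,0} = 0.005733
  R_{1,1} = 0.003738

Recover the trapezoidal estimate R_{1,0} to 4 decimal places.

0.0042

From R_{1,1} = (4·R_{1,0} − R_{0,0})/3, solve for R_{1,0}:
4·R_{1,0} = 3·0.003738 + 0.005733 = 0.016947
R_{1,0} = 0.004237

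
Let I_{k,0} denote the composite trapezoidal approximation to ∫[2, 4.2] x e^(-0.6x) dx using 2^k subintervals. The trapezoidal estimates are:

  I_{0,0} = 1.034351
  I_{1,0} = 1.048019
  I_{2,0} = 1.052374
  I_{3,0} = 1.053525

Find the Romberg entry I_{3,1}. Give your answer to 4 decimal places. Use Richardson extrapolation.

Richardson extrapolation on the trapezoidal column (denominator 4−1=3):
I_{3,1} = (4·1.053525 − 1.052374) / 3 = 1.053909
(Column j=1 coincides with Simpson's rule on the same nodes.)

1.0539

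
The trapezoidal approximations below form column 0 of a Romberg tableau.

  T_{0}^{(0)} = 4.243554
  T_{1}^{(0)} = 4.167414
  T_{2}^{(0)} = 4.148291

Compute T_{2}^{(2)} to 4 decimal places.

Richardson extrapolation on the trapezoidal column (denominator 4−1=3):
T_{1}^{(1)} = (4·4.167414 − 4.243554) / 3 = 4.142034
T_{2}^{(1)} = (4·4.148291 − 4.167414) / 3 = 4.141917
T_{2}^{(2)} = 4.141917 + (4.141917 − 4.142034)/15 = 4.141909

4.1419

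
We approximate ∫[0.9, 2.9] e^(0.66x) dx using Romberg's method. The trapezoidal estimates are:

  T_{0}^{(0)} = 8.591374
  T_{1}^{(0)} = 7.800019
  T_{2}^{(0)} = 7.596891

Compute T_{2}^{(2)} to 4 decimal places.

7.5287

Richardson extrapolation on the trapezoidal column (denominator 4−1=3):
T_{1}^{(1)} = (4·7.800019 − 8.591374) / 3 = 7.536234
T_{2}^{(1)} = 7.596891 + (7.596891 − 7.800019)/3 = 7.529182
T_{2}^{(2)} = (16·7.529182 − 7.536234) / 15 = 7.528712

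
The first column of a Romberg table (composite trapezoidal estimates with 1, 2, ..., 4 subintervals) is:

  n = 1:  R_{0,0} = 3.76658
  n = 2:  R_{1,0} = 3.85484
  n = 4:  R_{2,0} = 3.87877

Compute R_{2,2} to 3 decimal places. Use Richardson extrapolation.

R_{1,1} = 3.85484 + (3.85484 − 3.76658)/3 = 3.88426
R_{2,1} = (4·3.87877 − 3.85484) / 3 = 3.88675
R_{2,2} = 3.88675 + (3.88675 − 3.88426)/15 = 3.88692

3.887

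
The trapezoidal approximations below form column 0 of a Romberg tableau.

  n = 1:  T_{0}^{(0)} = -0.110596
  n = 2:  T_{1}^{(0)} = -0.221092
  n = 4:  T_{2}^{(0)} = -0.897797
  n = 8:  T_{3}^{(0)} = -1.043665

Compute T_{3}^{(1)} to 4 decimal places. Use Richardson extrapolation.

Richardson extrapolation on the trapezoidal column (denominator 4−1=3):
T_{3}^{(1)} = -1.043665 + (-1.043665 − (-0.897797))/3 = -1.092288

-1.0923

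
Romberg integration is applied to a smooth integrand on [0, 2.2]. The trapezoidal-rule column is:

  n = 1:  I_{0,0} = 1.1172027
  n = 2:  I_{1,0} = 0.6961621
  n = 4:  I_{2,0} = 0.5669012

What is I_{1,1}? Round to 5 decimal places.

Richardson extrapolation on the trapezoidal column (denominator 4−1=3):
I_{1,1} = (4·0.6961621 − 1.1172027) / 3 = 0.5558152

0.55582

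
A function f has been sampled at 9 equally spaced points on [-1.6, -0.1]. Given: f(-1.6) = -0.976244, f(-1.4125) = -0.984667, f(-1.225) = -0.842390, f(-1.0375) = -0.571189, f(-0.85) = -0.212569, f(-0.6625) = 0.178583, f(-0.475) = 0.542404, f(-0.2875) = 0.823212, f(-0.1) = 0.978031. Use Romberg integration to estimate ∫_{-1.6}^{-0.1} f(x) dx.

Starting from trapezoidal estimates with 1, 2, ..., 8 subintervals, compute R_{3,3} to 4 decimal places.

-0.2024

R_{0,0} (trapezoid, 1 panel, h=1.5000): 0.001340
R_{1,0} (trapezoid, 2 panels, h=0.7500): -0.158757
R_{2,0} (trapezoid, 4 panels, h=0.3750): -0.191873
R_{3,0} (trapezoid, 8 panels, h=0.1875): -0.199823
R_{1,1} = -0.158757 + (-0.158757 − 0.001340)/3 = -0.212123
R_{2,1} = -0.191873 + (-0.191873 − (-0.158757))/3 = -0.202912
R_{3,1} = -0.199823 + (-0.199823 − (-0.191873))/3 = -0.202473
R_{2,2} = -0.202912 + (-0.202912 − (-0.212123))/15 = -0.202298
R_{3,2} = -0.202473 + (-0.202473 − (-0.202912))/15 = -0.202444
R_{3,3} = -0.202444 + (-0.202444 − (-0.202298))/63 = -0.202446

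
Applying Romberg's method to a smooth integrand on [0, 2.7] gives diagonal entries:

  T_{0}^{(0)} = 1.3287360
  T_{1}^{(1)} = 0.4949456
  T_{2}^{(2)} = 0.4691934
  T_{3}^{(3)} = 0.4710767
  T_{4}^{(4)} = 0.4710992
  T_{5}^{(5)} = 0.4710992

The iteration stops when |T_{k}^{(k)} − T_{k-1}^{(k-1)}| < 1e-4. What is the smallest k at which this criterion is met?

k = 4

|T_{1}^{(1)} − T_{0}^{(0)}| = 0.8337904 ≥ 1e-4
|T_{2}^{(2)} − T_{1}^{(1)}| = 0.0257522 ≥ 1e-4
|T_{3}^{(3)} − T_{2}^{(2)}| = 0.0018833 ≥ 1e-4
|T_{4}^{(4)} − T_{3}^{(3)}| = 0.0000225 < 1e-4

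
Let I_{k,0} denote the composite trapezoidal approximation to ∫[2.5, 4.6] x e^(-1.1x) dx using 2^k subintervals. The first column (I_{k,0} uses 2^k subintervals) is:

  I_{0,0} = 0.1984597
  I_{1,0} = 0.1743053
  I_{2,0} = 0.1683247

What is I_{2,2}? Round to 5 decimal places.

0.16634

I_{1,1} = 0.1743053 + (0.1743053 − 0.1984597)/3 = 0.1662538
I_{2,1} = (4·0.1683247 − 0.1743053) / 3 = 0.1663312
I_{2,2} = (16·0.1663312 − 0.1662538) / 15 = 0.1663364
(Column j=1 coincides with Simpson's rule on the same nodes.)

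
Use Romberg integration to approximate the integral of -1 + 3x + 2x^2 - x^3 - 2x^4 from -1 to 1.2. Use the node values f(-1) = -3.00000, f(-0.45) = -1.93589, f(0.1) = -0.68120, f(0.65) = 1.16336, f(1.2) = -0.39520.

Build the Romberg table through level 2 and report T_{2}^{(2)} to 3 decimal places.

T_{0}^{(0)} (trapezoid, 1 panel, h=2.2000): -3.73472
T_{1}^{(0)} (trapezoid, 2 panels, h=1.1000): -2.61668
T_{2}^{(0)} (trapezoid, 4 panels, h=0.5500): -1.73323
T_{1}^{(1)} = -2.61668 + (-2.61668 − (-3.73472))/3 = -2.24400
T_{2}^{(1)} = -1.73323 + (-1.73323 − (-2.61668))/3 = -1.43875
T_{2}^{(2)} = -1.43875 + (-1.43875 − (-2.24400))/15 = -1.38507

-1.385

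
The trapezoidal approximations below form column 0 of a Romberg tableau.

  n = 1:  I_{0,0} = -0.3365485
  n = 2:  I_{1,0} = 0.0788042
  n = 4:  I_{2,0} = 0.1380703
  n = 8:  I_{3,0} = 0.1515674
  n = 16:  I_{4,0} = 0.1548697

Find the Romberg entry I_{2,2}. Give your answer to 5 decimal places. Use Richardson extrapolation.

0.15386

I_{1,1} = (4·0.0788042 − (-0.3365485)) / 3 = 0.2172551
I_{2,1} = (4·0.1380703 − 0.0788042) / 3 = 0.1578257
I_{2,2} = (16·0.1578257 − 0.2172551) / 15 = 0.1538637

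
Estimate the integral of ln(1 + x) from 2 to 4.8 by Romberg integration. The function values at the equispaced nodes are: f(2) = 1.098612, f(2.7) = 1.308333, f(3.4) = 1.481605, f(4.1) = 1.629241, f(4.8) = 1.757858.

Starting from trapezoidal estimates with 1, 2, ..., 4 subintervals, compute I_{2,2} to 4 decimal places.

4.0997

I_{0,0} (trapezoid, 1 panel, h=2.8000): 3.999058
I_{1,0} (trapezoid, 2 panels, h=1.4000): 4.073776
I_{2,0} (trapezoid, 4 panels, h=0.7000): 4.093190
I_{1,1} = 4.073776 + (4.073776 − 3.999058)/3 = 4.098682
I_{2,1} = 4.093190 + (4.093190 − 4.073776)/3 = 4.099661
I_{2,2} = 4.099661 + (4.099661 − 4.098682)/15 = 4.099726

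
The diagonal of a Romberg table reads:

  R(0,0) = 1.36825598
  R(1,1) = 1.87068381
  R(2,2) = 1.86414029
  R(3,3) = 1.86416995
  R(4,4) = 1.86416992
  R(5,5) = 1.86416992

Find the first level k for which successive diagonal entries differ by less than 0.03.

k = 2

|R(1,1) − R(0,0)| = 0.50242783 ≥ 0.03
|R(2,2) − R(1,1)| = 0.00654352 < 0.03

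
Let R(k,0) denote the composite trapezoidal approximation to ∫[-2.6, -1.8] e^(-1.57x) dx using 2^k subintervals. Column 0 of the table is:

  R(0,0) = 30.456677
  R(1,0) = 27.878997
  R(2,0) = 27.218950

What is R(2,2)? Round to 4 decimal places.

Richardson extrapolation on the trapezoidal column (denominator 4−1=3):
R(1,1) = 27.878997 + (27.878997 − 30.456677)/3 = 27.019770
R(2,1) = 27.218950 + (27.218950 − 27.878997)/3 = 26.998934
R(2,2) = (16·26.998934 − 27.019770) / 15 = 26.997545

26.9975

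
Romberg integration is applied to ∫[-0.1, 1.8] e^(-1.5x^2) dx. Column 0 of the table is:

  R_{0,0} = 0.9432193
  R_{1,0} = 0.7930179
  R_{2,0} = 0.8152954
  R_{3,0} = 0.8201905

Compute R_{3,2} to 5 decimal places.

0.82176

Richardson extrapolation on the trapezoidal column (denominator 4−1=3):
R_{2,1} = (4·0.8152954 − 0.7930179) / 3 = 0.8227212
R_{3,1} = (4·0.8201905 − 0.8152954) / 3 = 0.8218222
R_{3,2} = (16·0.8218222 − 0.8227212) / 15 = 0.8217623
(Column j=1 coincides with Simpson's rule on the same nodes.)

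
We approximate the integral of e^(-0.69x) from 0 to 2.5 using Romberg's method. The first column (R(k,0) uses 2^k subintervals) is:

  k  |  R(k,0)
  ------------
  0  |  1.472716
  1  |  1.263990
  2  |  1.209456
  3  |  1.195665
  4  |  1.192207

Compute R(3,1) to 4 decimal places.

1.1911

Richardson extrapolation on the trapezoidal column (denominator 4−1=3):
R(3,1) = 1.195665 + (1.195665 − 1.209456)/3 = 1.191068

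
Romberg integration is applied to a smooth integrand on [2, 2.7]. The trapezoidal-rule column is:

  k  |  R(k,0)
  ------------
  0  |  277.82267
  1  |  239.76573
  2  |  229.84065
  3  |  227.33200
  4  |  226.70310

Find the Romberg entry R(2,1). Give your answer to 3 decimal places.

Richardson extrapolation on the trapezoidal column (denominator 4−1=3):
R(2,1) = 229.84065 + (229.84065 − 239.76573)/3 = 226.53229

226.532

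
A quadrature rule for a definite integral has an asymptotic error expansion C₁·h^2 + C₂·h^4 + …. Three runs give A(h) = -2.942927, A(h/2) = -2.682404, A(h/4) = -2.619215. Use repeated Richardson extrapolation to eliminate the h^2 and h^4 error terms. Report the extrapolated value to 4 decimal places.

-2.5983

First eliminate the h^2 term (factor 2^2 = 4):
  B₁ = (4·(-2.682404) − (-2.942927))/3 = -2.595563
  B₂ = (4·(-2.619215) − (-2.682404))/3 = -2.598152
Then eliminate the h^4 term (factor 2^4 = 16):
  (16·(-2.598152) − (-2.595563))/15 = -2.598325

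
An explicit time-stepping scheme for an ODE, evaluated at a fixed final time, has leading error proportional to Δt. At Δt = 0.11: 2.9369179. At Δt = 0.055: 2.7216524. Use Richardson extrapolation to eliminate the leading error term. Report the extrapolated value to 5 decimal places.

Extrapolated value = (2·A(Δt/2) − A(Δt)) / (2 − 1)
= (2·2.7216524 − 2.9369179) / 1
= 2.5063869 / 1 = 2.5063869

2.50639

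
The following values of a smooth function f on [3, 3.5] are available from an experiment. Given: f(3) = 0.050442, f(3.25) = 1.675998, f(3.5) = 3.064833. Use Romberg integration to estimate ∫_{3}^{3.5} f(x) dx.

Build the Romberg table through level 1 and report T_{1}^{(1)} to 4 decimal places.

T_{0}^{(0)} (trapezoid, 1 panel, h=0.5000): 0.778819
T_{1}^{(0)} (trapezoid, 2 panels, h=0.2500): 0.808409
T_{1}^{(1)} = 0.808409 + (0.808409 − 0.778819)/3 = 0.818272

0.8183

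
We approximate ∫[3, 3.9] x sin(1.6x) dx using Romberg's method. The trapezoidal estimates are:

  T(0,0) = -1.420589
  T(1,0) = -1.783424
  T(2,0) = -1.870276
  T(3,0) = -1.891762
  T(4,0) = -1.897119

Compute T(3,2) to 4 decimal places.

Richardson extrapolation on the trapezoidal column (denominator 4−1=3):
T(2,1) = -1.870276 + (-1.870276 − (-1.783424))/3 = -1.899227
T(3,1) = -1.891762 + (-1.891762 − (-1.870276))/3 = -1.898924
T(3,2) = (16·(-1.898924) − (-1.899227)) / 15 = -1.898904

-1.8989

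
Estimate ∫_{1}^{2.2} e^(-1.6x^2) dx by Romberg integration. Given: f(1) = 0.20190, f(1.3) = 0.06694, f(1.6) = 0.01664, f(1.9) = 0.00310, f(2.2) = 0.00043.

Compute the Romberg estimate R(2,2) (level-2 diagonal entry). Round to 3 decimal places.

0.051

R(0,0) (trapezoid, 1 panel, h=1.2000): 0.12140
R(1,0) (trapezoid, 2 panels, h=0.6000): 0.07068
R(2,0) (trapezoid, 4 panels, h=0.3000): 0.05635
R(1,1) = 0.07068 + (0.07068 − 0.12140)/3 = 0.05377
R(2,1) = 0.05635 + (0.05635 − 0.07068)/3 = 0.05157
R(2,2) = 0.05157 + (0.05157 − 0.05377)/15 = 0.05142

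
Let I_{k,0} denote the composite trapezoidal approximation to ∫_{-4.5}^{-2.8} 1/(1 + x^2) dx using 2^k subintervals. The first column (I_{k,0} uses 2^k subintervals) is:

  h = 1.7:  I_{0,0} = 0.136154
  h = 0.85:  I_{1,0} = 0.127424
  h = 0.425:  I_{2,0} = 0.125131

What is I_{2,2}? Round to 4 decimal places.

0.1244

Richardson extrapolation on the trapezoidal column (denominator 4−1=3):
I_{1,1} = (4·0.127424 − 0.136154) / 3 = 0.124514
I_{2,1} = 0.125131 + (0.125131 − 0.127424)/3 = 0.124367
I_{2,2} = 0.124367 + (0.124367 − 0.124514)/15 = 0.124357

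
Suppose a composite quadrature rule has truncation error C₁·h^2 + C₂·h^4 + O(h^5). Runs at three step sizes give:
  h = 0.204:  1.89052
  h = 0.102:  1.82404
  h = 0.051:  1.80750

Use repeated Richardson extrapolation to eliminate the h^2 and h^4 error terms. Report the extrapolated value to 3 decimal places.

1.802

First eliminate the h^2 term (factor 2^2 = 4):
  B₁ = (4·1.82404 − 1.89052)/3 = 1.80188
  B₂ = (4·1.80750 − 1.82404)/3 = 1.80199
Then eliminate the h^4 term (factor 2^4 = 16):
  (16·1.80199 − 1.80188)/15 = 1.80200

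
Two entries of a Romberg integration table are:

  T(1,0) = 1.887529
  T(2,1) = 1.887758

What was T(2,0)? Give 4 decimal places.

From T(2,1) = (4·T(2,0) − T(1,0))/3, solve for T(2,0):
4·T(2,0) = 3·1.887758 + 1.887529 = 7.550803
T(2,0) = 1.887701

1.8877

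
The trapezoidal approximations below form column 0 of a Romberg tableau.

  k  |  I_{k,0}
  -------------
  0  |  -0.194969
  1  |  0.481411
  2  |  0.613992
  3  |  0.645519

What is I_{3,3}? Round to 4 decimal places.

Richardson extrapolation on the trapezoidal column (denominator 4−1=3):
I_{1,1} = 0.481411 + (0.481411 − (-0.194969))/3 = 0.706871
I_{2,1} = (4·0.613992 − 0.481411) / 3 = 0.658186
I_{3,1} = (4·0.645519 − 0.613992) / 3 = 0.656028
I_{2,2} = (16·0.658186 − 0.706871) / 15 = 0.654940
I_{3,2} = (16·0.656028 − 0.658186) / 15 = 0.655884
I_{3,3} = 0.655884 + (0.655884 − 0.654940)/63 = 0.655899

0.6559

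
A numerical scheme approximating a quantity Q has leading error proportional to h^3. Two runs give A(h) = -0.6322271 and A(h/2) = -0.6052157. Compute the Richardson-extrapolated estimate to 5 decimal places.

-0.60136

The leading error scales as h^3; refining by a factor of 2 reduces it by 2^3 = 8.
Extrapolated value = (8·A(h/2) − A(h)) / (8 − 1)
= (8·(-0.6052157) − (-0.6322271)) / 7
= -4.2094985 / 7 = -0.6013569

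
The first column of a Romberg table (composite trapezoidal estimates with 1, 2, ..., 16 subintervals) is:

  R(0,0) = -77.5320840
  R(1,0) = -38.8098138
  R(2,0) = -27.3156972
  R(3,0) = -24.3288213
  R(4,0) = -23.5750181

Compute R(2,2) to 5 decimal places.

-23.32312

Richardson extrapolation on the trapezoidal column (denominator 4−1=3):
R(1,1) = (4·(-38.8098138) − (-77.5320840)) / 3 = -25.9023904
R(2,1) = -27.3156972 + (-27.3156972 − (-38.8098138))/3 = -23.4843250
R(2,2) = -23.4843250 + (-23.4843250 − (-25.9023904))/15 = -23.3231206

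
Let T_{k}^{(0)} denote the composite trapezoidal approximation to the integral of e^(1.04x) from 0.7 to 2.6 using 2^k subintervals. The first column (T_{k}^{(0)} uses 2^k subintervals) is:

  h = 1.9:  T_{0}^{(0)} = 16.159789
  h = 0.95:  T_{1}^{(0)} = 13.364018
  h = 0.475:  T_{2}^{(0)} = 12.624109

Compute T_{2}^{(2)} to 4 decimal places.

12.3738

T_{1}^{(1)} = 13.364018 + (13.364018 − 16.159789)/3 = 12.432094
T_{2}^{(1)} = (4·12.624109 − 13.364018) / 3 = 12.377473
T_{2}^{(2)} = 12.377473 + (12.377473 − 12.432094)/15 = 12.373832
(Column j=1 coincides with Simpson's rule on the same nodes.)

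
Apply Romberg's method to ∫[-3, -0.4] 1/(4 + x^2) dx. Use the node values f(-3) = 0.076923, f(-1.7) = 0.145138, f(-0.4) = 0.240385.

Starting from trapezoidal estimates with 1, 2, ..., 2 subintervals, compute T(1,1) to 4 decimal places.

T(0,0) (trapezoid, 1 panel, h=2.6000): 0.412500
T(1,0) (trapezoid, 2 panels, h=1.3000): 0.394930
T(1,1) = 0.394930 + (0.394930 − 0.412500)/3 = 0.389073

0.3891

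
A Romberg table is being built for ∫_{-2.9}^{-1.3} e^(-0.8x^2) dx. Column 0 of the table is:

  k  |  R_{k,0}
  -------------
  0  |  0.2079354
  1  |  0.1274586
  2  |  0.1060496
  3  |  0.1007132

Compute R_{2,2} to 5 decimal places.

R_{1,1} = (4·0.1274586 − 0.2079354) / 3 = 0.1006330
R_{2,1} = 0.1060496 + (0.1060496 − 0.1274586)/3 = 0.0989133
R_{2,2} = 0.0989133 + (0.0989133 − 0.1006330)/15 = 0.0987987

0.09880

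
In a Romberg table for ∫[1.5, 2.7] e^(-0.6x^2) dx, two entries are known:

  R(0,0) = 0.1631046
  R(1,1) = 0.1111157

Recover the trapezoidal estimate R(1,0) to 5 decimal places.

From R(1,1) = (4·R(1,0) − R(0,0))/3, solve for R(1,0):
4·R(1,0) = 3·0.1111157 + 0.1631046 = 0.4964517
R(1,0) = 0.1241129

0.12411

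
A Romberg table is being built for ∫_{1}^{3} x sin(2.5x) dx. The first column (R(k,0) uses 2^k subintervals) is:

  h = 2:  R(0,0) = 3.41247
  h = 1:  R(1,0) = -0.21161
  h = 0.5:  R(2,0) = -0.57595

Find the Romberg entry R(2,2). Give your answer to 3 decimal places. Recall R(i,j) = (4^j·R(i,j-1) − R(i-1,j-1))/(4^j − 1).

-0.649

Richardson extrapolation on the trapezoidal column (denominator 4−1=3):
R(1,1) = -0.21161 + (-0.21161 − 3.41247)/3 = -1.41964
R(2,1) = -0.57595 + (-0.57595 − (-0.21161))/3 = -0.69740
R(2,2) = (16·(-0.69740) − (-1.41964)) / 15 = -0.64925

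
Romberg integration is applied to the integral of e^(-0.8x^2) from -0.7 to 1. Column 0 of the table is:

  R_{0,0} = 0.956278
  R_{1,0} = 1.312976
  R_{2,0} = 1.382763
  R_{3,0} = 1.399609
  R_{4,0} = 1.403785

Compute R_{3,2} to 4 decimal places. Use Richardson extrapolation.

1.4052

Richardson extrapolation on the trapezoidal column (denominator 4−1=3):
R_{2,1} = 1.382763 + (1.382763 − 1.312976)/3 = 1.406025
R_{3,1} = (4·1.399609 − 1.382763) / 3 = 1.405224
R_{3,2} = (16·1.405224 − 1.406025) / 15 = 1.405171
(Column j=1 coincides with Simpson's rule on the same nodes.)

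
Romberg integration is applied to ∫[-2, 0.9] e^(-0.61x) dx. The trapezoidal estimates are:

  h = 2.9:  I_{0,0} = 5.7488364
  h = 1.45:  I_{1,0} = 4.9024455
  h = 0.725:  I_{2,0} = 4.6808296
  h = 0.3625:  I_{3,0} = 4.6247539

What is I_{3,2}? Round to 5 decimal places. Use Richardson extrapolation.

4.60600

Richardson extrapolation on the trapezoidal column (denominator 4−1=3):
I_{2,1} = (4·4.6808296 − 4.9024455) / 3 = 4.6069576
I_{3,1} = (4·4.6247539 − 4.6808296) / 3 = 4.6060620
I_{3,2} = (16·4.6060620 − 4.6069576) / 15 = 4.6060023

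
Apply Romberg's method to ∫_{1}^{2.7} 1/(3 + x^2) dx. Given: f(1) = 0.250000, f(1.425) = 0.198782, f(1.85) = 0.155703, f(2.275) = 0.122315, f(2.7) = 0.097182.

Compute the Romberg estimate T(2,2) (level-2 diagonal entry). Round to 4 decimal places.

0.2753

T(0,0) (trapezoid, 1 panel, h=1.7000): 0.295105
T(1,0) (trapezoid, 2 panels, h=0.8500): 0.279900
T(2,0) (trapezoid, 4 panels, h=0.4250): 0.276416
T(1,1) = 0.279900 + (0.279900 − 0.295105)/3 = 0.274832
T(2,1) = 0.276416 + (0.276416 − 0.279900)/3 = 0.275255
T(2,2) = 0.275255 + (0.275255 − 0.274832)/15 = 0.275283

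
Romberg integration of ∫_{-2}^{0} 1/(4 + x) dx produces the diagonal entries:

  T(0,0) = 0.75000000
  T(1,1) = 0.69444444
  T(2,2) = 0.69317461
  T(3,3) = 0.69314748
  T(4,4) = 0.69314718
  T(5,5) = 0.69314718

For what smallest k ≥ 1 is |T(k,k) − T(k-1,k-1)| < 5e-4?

|T(1,1) − T(0,0)| = 0.05555556 ≥ 5e-4
|T(2,2) − T(1,1)| = 0.00126983 ≥ 5e-4
|T(3,3) − T(2,2)| = 0.00002713 < 5e-4

k = 3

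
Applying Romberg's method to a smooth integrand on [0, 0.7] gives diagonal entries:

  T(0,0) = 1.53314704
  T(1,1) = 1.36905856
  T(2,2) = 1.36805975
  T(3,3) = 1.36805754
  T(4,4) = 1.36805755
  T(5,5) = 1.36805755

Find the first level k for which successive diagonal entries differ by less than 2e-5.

k = 3

|T(1,1) − T(0,0)| = 0.16408848 ≥ 2e-5
|T(2,2) − T(1,1)| = 0.00099881 ≥ 2e-5
|T(3,3) − T(2,2)| = 0.00000221 < 2e-5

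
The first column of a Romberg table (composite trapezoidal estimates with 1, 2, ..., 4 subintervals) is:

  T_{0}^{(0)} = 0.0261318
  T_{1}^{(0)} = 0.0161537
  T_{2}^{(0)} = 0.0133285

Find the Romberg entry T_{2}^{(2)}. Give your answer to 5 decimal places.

Richardson extrapolation on the trapezoidal column (denominator 4−1=3):
T_{1}^{(1)} = 0.0161537 + (0.0161537 − 0.0261318)/3 = 0.0128277
T_{2}^{(1)} = 0.0133285 + (0.0133285 − 0.0161537)/3 = 0.0123868
T_{2}^{(2)} = 0.0123868 + (0.0123868 − 0.0128277)/15 = 0.0123574

0.01236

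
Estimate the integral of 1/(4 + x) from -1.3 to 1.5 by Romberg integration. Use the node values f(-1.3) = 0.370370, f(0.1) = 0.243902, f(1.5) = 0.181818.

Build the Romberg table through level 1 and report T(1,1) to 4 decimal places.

T(0,0) (trapezoid, 1 panel, h=2.8000): 0.773063
T(1,0) (trapezoid, 2 panels, h=1.4000): 0.727994
T(1,1) = 0.727994 + (0.727994 − 0.773063)/3 = 0.712971

0.7130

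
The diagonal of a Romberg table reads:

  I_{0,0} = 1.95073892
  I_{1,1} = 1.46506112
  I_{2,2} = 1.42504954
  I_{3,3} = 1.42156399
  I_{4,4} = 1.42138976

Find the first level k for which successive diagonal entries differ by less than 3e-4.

k = 4

|I_{1,1} − I_{0,0}| = 0.48567780 ≥ 3e-4
|I_{2,2} − I_{1,1}| = 0.04001158 ≥ 3e-4
|I_{3,3} − I_{2,2}| = 0.00348555 ≥ 3e-4
|I_{4,4} − I_{3,3}| = 0.00017423 < 3e-4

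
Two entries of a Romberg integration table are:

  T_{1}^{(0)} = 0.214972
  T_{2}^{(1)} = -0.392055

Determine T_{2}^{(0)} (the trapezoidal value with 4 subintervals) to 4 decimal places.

From T_{2}^{(1)} = (4·T_{2}^{(0)} − T_{1}^{(0)})/3, solve for T_{2}^{(0)}:
4·T_{2}^{(0)} = 3·(-0.392055) + 0.214972 = -0.961193
T_{2}^{(0)} = -0.240298

-0.2403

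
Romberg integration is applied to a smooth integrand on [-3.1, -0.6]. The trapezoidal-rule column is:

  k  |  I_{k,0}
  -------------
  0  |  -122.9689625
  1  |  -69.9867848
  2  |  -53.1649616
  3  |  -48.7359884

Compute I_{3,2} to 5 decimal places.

-47.23980

Richardson extrapolation on the trapezoidal column (denominator 4−1=3):
I_{2,1} = -53.1649616 + (-53.1649616 − (-69.9867848))/3 = -47.5576872
I_{3,1} = (4·(-48.7359884) − (-53.1649616)) / 3 = -47.2596640
I_{3,2} = (16·(-47.2596640) − (-47.5576872)) / 15 = -47.2397958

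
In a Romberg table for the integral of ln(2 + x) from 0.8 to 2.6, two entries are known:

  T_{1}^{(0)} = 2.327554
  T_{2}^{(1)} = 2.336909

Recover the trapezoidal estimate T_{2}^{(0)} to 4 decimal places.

From T_{2}^{(1)} = (4·T_{2}^{(0)} − T_{1}^{(0)})/3, solve for T_{2}^{(0)}:
4·T_{2}^{(0)} = 3·2.336909 + 2.327554 = 9.338281
T_{2}^{(0)} = 2.334570

2.3346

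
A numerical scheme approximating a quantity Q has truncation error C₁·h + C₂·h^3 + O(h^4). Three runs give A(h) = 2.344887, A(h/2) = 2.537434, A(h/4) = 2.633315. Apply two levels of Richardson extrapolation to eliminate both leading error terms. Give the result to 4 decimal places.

First eliminate the h term (factor 2^1 = 2):
  B₁ = (2·2.537434 − 2.344887)/1 = 2.729981
  B₂ = (2·2.633315 − 2.537434)/1 = 2.729196
Then eliminate the h^3 term (factor 2^3 = 8):
  (8·2.729196 − 2.729981)/7 = 2.729084

2.7291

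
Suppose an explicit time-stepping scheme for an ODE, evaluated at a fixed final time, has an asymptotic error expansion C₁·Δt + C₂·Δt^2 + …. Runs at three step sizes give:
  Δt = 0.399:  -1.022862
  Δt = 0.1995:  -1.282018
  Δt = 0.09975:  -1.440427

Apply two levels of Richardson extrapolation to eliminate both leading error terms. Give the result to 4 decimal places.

First eliminate the Δt term (factor 2^1 = 2):
  B₁ = (2·(-1.282018) − (-1.022862))/1 = -1.541174
  B₂ = (2·(-1.440427) − (-1.282018))/1 = -1.598836
Then eliminate the Δt^2 term (factor 2^2 = 4):
  (4·(-1.598836) − (-1.541174))/3 = -1.618057

-1.6181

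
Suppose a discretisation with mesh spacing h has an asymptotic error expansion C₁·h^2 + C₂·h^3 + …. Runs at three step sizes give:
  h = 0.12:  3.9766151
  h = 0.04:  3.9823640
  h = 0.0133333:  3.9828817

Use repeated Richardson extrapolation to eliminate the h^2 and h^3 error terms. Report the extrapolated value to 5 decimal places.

First eliminate the h^2 term (factor 3^2 = 9):
  B₁ = (9·3.9823640 − 3.9766151)/8 = 3.9830826
  B₂ = (9·3.9828817 − 3.9823640)/8 = 3.9829464
Then eliminate the h^3 term (factor 3^3 = 27):
  (27·3.9829464 − 3.9830826)/26 = 3.9829412

3.98294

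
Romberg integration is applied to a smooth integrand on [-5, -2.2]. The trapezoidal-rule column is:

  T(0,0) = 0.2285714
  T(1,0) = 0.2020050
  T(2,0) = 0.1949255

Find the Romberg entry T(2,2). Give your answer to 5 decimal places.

Richardson extrapolation on the trapezoidal column (denominator 4−1=3):
T(1,1) = 0.2020050 + (0.2020050 − 0.2285714)/3 = 0.1931495
T(2,1) = 0.1949255 + (0.1949255 − 0.2020050)/3 = 0.1925657
T(2,2) = (16·0.1925657 − 0.1931495) / 15 = 0.1925268

0.19253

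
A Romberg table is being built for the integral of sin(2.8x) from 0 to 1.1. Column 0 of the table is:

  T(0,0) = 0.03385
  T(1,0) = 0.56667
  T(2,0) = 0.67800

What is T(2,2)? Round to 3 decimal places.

T(1,1) = 0.56667 + (0.56667 − 0.03385)/3 = 0.74428
T(2,1) = 0.67800 + (0.67800 − 0.56667)/3 = 0.71511
T(2,2) = (16·0.71511 − 0.74428) / 15 = 0.71317
(Column j=1 coincides with Simpson's rule on the same nodes.)

0.713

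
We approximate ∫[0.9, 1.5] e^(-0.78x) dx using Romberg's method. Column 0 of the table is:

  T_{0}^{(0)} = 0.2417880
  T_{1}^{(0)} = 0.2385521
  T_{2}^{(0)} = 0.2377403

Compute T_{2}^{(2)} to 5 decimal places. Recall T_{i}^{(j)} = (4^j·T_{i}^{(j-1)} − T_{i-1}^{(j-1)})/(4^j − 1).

Richardson extrapolation on the trapezoidal column (denominator 4−1=3):
T_{1}^{(1)} = (4·0.2385521 − 0.2417880) / 3 = 0.2374735
T_{2}^{(1)} = (4·0.2377403 − 0.2385521) / 3 = 0.2374697
T_{2}^{(2)} = 0.2374697 + (0.2374697 − 0.2374735)/15 = 0.2374694
(Column j=1 coincides with Simpson's rule on the same nodes.)

0.23747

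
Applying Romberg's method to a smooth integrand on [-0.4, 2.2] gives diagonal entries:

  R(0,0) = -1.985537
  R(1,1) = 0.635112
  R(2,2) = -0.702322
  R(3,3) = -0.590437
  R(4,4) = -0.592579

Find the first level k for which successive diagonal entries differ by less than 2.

|R(1,1) − R(0,0)| = 2.620649 ≥ 2
|R(2,2) − R(1,1)| = 1.337434 < 2

k = 2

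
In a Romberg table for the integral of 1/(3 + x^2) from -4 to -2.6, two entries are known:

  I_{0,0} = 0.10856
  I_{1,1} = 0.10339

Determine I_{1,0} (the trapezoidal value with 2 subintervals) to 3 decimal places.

0.105

From I_{1,1} = (4·I_{1,0} − I_{0,0})/3, solve for I_{1,0}:
4·I_{1,0} = 3·0.10339 + 0.10856 = 0.41873
I_{1,0} = 0.10468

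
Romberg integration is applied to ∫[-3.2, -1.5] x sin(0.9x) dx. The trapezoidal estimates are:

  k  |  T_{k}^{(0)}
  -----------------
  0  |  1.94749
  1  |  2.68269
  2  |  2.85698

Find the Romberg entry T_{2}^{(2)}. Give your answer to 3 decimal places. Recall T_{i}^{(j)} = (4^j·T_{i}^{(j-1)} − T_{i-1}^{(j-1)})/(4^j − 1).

2.914

T_{1}^{(1)} = 2.68269 + (2.68269 − 1.94749)/3 = 2.92776
T_{2}^{(1)} = 2.85698 + (2.85698 − 2.68269)/3 = 2.91508
T_{2}^{(2)} = 2.91508 + (2.91508 − 2.92776)/15 = 2.91423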